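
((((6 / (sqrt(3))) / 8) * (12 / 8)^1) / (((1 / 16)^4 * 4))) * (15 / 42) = 15360 * sqrt(3) / 7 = 3800.61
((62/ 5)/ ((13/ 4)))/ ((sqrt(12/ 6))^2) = 124/ 65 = 1.91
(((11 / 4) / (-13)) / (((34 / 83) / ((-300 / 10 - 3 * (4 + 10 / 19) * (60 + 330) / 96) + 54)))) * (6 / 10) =12974643 / 1343680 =9.66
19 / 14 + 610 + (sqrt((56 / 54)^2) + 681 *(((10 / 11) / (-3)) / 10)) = 2460529 / 4158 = 591.76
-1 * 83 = -83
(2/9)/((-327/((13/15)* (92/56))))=-299/309015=-0.00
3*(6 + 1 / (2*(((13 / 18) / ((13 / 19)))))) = 369 / 19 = 19.42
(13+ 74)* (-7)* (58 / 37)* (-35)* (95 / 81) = 39148550 / 999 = 39187.74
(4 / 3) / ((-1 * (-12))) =1 / 9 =0.11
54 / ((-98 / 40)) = -1080 / 49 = -22.04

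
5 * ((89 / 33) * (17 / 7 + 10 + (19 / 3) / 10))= 244127 / 1386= 176.14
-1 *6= -6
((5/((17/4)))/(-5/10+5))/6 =20/459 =0.04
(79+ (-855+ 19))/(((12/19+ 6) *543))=-14383/68418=-0.21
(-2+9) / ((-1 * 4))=-1.75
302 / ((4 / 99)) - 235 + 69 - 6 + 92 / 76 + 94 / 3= 836195 / 114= 7335.04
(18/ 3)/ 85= 6/ 85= 0.07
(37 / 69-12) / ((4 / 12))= -791 / 23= -34.39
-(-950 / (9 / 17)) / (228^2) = 425 / 12312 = 0.03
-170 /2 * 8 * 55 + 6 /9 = -112198 /3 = -37399.33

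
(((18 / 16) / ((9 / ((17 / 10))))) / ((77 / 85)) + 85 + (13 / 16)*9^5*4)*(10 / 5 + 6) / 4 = 383988.97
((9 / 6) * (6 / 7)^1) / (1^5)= 9 / 7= 1.29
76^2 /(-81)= -5776 /81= -71.31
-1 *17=-17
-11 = -11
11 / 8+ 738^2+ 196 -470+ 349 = 4357763 / 8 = 544720.38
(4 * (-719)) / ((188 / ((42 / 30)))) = -5033 / 235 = -21.42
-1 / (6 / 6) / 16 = -1 / 16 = -0.06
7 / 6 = 1.17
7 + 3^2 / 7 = 58 / 7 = 8.29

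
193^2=37249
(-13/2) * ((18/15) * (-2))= 78/5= 15.60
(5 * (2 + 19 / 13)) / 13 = 225 / 169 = 1.33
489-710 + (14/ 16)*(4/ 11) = -4855/ 22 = -220.68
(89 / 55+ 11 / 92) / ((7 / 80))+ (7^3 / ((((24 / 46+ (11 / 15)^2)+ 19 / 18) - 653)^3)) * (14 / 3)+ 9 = 578740959867359560715847 / 20053421887280145184667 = 28.86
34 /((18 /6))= 34 /3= 11.33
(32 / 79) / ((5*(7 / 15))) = 96 / 553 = 0.17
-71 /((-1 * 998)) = 71 /998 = 0.07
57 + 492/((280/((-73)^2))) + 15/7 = 659607/70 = 9422.96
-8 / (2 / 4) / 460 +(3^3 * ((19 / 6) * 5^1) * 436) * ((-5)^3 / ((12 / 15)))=-6698390633 / 230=-29123437.53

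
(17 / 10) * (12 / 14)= 51 / 35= 1.46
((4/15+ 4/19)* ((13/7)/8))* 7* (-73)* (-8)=129064/285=452.86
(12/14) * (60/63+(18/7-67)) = -2666/49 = -54.41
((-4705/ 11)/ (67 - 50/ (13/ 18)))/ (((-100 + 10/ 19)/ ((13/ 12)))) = -3021551/ 1446984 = -2.09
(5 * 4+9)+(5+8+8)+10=60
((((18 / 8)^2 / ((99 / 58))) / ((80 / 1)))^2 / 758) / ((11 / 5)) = 68121 / 82648924160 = 0.00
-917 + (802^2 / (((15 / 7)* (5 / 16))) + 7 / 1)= 71970598 / 75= 959607.97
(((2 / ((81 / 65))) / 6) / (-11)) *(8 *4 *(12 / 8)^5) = -65 / 11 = -5.91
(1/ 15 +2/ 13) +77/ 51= 1912/ 1105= 1.73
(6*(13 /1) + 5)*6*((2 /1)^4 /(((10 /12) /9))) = 430272 /5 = 86054.40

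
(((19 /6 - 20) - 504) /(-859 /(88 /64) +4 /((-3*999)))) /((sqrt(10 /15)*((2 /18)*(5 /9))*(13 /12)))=1668954375*sqrt(6) /267740564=15.27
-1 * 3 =-3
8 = 8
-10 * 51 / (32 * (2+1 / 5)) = -1275 / 176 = -7.24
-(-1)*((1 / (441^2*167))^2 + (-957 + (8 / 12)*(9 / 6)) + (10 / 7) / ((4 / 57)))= -1973910250299035851 / 2109683449437858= -935.64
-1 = -1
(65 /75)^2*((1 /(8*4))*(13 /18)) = 2197 /129600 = 0.02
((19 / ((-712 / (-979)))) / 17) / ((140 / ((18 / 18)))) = 0.01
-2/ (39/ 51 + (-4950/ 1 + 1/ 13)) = 221/ 546882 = 0.00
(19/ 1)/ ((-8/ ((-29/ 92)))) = 0.75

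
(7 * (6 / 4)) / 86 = 21 / 172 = 0.12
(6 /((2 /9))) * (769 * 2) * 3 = 124578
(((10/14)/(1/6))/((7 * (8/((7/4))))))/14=15/1568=0.01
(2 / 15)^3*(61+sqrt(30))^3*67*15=1999816*sqrt(30) / 75+124604456 / 225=699843.49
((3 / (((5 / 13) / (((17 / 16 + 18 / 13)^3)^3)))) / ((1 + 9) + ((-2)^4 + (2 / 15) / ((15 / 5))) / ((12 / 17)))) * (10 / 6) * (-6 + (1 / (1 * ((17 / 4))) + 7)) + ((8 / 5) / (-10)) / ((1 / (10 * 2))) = 32440094770356710031876825283 / 21053313011029385999810560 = 1540.85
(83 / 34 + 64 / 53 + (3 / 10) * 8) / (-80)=-54499 / 720800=-0.08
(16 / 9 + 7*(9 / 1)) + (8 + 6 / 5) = 3329 / 45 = 73.98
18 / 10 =9 / 5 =1.80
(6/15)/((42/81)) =27/35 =0.77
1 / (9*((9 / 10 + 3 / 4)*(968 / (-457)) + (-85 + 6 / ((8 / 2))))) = -4570 / 3578103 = -0.00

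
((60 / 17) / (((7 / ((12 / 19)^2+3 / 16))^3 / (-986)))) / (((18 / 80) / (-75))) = 704244729054375 / 1032751179712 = 681.91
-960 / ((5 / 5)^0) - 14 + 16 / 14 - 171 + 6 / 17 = -136077 / 119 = -1143.50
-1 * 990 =-990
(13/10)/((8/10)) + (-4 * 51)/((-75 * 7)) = 2819/1400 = 2.01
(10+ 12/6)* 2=24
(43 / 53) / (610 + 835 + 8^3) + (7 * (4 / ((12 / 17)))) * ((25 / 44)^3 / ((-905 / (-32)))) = 38633401913 / 149925178986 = 0.26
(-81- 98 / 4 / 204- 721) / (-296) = 8845 / 3264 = 2.71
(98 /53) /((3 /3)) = 98 /53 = 1.85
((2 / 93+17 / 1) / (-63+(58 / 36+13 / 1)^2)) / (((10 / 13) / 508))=564523128 / 7557335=74.70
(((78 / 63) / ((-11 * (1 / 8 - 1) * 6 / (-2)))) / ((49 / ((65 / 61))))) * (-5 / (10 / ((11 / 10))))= 676 / 1318149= 0.00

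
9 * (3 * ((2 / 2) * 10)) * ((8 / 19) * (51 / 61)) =110160 / 1159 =95.05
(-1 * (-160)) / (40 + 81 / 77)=12320 / 3161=3.90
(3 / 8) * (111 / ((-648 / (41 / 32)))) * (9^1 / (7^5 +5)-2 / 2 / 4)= 353461 / 17215488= 0.02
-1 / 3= -0.33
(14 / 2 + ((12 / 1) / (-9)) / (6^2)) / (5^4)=188 / 16875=0.01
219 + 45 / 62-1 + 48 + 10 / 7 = 268.15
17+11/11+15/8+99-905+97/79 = -784.90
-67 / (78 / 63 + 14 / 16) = -31.71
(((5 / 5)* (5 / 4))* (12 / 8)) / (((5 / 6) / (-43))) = -387 / 4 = -96.75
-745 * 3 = -2235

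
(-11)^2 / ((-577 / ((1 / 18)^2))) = -121 / 186948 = -0.00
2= 2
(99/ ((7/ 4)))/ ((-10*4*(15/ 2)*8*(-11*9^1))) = 1/ 4200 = 0.00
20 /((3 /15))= 100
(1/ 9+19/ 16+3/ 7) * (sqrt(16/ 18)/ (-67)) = -1741 * sqrt(2)/ 101304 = -0.02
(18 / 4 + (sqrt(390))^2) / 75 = 263 / 50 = 5.26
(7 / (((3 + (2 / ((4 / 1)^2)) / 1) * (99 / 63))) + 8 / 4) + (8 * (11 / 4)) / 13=18296 / 3575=5.12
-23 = -23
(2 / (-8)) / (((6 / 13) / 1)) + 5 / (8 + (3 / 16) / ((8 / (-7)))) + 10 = 243041 / 24072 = 10.10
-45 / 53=-0.85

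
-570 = -570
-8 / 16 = -1 / 2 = -0.50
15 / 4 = 3.75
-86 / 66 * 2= -86 / 33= -2.61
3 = 3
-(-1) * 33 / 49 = 0.67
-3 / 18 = -1 / 6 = -0.17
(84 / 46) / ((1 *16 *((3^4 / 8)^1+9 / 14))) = 49 / 4623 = 0.01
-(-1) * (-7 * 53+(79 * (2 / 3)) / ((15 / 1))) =-367.49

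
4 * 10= 40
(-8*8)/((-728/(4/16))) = 2/91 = 0.02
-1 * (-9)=9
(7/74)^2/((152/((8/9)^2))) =98/2106891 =0.00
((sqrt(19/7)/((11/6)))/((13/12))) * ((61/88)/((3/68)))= 12444 * sqrt(133)/11011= 13.03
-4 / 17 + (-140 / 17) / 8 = -43 / 34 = -1.26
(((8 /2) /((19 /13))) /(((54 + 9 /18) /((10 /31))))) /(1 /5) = 5200 /64201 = 0.08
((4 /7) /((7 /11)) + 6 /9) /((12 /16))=2.09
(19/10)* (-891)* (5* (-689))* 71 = 828149751/2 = 414074875.50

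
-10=-10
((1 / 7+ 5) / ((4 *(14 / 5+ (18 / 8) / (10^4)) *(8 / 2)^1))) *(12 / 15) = 72000 / 784063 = 0.09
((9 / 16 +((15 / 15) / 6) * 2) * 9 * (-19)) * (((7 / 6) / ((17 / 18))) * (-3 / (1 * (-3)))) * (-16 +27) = -566181 / 272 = -2081.55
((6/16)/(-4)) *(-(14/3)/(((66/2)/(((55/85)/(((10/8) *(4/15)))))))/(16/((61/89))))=427/387328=0.00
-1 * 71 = -71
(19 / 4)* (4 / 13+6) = 779 / 26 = 29.96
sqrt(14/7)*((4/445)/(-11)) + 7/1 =7 -4*sqrt(2)/4895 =7.00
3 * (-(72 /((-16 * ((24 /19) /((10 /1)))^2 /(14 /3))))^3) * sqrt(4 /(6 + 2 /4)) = 5365455678.42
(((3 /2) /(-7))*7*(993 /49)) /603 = -331 /6566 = -0.05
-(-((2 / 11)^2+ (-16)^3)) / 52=-9531 / 121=-78.77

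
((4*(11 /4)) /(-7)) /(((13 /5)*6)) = -55 /546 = -0.10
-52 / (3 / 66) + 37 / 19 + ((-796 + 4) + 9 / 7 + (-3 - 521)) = -326750 / 133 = -2456.77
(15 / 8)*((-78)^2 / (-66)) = -172.84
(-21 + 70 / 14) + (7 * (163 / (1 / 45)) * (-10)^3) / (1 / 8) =-410760016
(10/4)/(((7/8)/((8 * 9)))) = 1440/7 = 205.71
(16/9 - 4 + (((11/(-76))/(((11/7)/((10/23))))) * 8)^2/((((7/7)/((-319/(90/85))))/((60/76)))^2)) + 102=3664501750982/620458281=5906.12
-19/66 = -0.29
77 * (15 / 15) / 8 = 77 / 8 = 9.62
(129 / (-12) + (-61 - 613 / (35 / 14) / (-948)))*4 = -338869 / 1185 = -285.97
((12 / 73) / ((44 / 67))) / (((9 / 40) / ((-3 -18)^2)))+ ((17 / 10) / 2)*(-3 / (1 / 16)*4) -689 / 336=438923137 / 1349040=325.36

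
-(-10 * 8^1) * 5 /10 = 40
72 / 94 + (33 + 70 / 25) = 8593 / 235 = 36.57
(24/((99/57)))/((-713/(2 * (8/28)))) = -608/54901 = -0.01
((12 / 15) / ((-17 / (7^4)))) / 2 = -4802 / 85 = -56.49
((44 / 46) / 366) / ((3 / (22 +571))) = 6523 / 12627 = 0.52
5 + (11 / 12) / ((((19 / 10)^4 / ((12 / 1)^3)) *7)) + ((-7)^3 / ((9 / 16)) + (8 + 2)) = -4740698191 / 8210223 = -577.41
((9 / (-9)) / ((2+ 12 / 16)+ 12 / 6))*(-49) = 10.32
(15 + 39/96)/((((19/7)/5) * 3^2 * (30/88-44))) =-11165/154584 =-0.07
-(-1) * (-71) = -71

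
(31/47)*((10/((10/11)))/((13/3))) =1023/611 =1.67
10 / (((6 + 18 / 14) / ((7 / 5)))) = 1.92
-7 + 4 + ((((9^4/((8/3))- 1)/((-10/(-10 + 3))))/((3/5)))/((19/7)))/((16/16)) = 1054.10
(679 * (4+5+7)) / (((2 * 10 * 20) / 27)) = 18333 / 25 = 733.32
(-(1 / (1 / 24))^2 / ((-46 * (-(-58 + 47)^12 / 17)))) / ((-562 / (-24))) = -58752 / 20283662598747823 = -0.00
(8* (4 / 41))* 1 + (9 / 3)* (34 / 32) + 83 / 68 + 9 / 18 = 5.69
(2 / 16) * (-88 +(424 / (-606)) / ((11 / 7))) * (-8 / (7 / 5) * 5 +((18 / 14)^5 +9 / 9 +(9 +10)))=2088351889 / 37345154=55.92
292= 292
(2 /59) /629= 2 /37111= 0.00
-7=-7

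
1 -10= -9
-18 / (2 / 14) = -126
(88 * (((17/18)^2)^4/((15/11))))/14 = 2.92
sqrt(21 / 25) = sqrt(21) / 5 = 0.92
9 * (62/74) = 279/37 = 7.54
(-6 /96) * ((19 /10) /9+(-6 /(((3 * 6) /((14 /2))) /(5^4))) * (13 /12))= 98.73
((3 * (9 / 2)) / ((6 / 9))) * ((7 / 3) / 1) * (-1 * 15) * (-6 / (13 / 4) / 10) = 1701 / 13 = 130.85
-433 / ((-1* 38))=433 / 38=11.39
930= 930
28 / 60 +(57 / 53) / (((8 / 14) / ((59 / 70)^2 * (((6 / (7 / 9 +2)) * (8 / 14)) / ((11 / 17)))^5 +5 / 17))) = 1739920051702425198047311 / 50014709994723632812500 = 34.79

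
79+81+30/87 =4650/29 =160.34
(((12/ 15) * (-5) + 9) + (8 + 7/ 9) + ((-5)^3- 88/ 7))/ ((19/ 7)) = -7799/ 171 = -45.61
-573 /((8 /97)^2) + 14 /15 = -80869459 /960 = -84239.02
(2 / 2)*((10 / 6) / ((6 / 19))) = 95 / 18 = 5.28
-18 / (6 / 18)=-54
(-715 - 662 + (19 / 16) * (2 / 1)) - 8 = -1382.62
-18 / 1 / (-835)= 18 / 835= 0.02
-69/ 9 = -23/ 3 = -7.67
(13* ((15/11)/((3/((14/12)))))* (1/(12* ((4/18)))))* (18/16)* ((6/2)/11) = 12285/15488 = 0.79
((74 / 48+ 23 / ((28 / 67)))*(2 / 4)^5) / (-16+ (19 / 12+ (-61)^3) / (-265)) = 2518825 / 1197447104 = 0.00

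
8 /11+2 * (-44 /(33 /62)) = -5432 /33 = -164.61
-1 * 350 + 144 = -206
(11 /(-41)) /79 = -11 /3239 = -0.00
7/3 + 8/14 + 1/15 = 2.97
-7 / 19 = -0.37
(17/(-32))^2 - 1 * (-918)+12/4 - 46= 896289/1024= 875.28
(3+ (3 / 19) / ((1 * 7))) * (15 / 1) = 6030 / 133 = 45.34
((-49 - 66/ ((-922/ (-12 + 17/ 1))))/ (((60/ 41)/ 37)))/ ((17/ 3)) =-8504302/ 39185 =-217.03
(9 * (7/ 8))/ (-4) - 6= -255/ 32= -7.97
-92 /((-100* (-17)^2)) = 0.00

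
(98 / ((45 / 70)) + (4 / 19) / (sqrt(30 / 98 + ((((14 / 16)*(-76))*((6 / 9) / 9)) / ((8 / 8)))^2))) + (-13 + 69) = 208.49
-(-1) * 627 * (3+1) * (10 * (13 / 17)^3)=55100760 / 4913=11215.30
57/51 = 19/17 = 1.12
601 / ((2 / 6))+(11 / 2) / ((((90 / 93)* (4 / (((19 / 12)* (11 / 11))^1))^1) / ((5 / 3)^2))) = 9379147 / 5184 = 1809.25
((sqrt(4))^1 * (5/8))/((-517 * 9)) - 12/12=-18617/18612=-1.00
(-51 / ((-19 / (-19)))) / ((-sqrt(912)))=17 * sqrt(57) / 76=1.69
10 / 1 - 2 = 8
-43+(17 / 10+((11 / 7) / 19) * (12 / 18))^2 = -39.92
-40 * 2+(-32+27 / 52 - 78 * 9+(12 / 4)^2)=-41833 / 52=-804.48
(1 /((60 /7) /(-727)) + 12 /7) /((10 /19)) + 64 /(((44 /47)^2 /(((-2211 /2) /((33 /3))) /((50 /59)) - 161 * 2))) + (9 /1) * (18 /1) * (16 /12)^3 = -3247183361 /101640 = -31947.89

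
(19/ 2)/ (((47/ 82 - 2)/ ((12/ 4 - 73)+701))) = -491549/ 117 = -4201.27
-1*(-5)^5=3125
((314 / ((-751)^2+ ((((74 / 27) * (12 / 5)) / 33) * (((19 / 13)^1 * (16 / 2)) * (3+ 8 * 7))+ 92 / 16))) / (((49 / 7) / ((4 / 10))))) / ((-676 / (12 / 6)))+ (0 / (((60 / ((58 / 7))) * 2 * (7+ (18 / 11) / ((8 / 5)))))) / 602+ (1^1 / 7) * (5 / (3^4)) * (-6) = -809032655282 / 15290689990797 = -0.05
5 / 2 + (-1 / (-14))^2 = 2.51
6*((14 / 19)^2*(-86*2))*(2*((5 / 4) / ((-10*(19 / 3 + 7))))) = 18963 / 1805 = 10.51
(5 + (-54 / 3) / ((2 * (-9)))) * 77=462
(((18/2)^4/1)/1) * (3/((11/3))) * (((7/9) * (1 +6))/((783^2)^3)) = 0.00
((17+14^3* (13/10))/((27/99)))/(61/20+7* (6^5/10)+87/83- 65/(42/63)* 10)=65447492/22272045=2.94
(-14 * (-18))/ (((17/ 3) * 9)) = 84/ 17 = 4.94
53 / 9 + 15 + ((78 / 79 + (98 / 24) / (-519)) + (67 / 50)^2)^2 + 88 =689052742242407029 / 5910053909765625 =116.59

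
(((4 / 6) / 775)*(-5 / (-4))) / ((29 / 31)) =1 / 870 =0.00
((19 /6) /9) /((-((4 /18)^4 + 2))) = -4617 /26276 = -0.18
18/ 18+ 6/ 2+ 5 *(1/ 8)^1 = 37/ 8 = 4.62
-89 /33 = -2.70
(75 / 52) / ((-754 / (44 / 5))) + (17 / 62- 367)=-55719576 / 151931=-366.74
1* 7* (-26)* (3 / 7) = -78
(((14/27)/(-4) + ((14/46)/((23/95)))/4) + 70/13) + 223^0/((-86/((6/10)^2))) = 5.57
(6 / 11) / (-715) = -6 / 7865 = -0.00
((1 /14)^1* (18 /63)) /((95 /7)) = 1 /665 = 0.00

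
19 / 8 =2.38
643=643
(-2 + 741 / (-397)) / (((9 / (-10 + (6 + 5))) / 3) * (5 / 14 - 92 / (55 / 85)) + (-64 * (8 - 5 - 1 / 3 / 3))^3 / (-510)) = -43943719050 / 136009305315391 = -0.00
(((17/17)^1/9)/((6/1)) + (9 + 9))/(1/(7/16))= 6811/864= 7.88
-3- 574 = -577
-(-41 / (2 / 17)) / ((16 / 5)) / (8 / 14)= 24395 / 128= 190.59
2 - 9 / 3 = -1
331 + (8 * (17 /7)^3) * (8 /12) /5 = 1781603 /5145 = 346.28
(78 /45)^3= 17576 /3375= 5.21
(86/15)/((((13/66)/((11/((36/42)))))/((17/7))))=176902/195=907.19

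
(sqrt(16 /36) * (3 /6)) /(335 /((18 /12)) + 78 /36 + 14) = 2 /1437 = 0.00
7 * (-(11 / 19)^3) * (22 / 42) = -0.71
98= 98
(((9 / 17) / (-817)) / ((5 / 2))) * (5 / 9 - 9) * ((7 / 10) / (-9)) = -28 / 164475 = -0.00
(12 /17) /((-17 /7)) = -84 /289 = -0.29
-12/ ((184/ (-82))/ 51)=6273/ 23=272.74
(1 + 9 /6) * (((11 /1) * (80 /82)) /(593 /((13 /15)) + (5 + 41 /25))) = 357500 /9205853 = 0.04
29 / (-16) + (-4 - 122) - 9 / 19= -38999 / 304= -128.29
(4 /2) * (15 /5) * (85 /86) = 255 /43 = 5.93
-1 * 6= -6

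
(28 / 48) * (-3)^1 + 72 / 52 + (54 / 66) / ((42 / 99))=569 / 364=1.56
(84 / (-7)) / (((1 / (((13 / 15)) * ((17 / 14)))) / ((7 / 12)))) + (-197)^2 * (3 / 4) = 1745963 / 60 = 29099.38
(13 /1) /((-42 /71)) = -923 /42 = -21.98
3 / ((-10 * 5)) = -3 / 50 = -0.06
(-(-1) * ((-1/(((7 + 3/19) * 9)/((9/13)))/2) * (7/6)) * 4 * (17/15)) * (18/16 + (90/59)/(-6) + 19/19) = -117439/2208960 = -0.05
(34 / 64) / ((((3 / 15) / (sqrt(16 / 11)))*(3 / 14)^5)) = 5714380*sqrt(11) / 2673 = 7090.33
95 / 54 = 1.76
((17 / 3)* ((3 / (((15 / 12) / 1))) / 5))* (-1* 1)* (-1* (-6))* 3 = -1224 / 25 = -48.96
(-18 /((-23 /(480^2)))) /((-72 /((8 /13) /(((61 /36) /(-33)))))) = 547430400 /18239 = 30014.28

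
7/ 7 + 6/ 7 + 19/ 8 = 4.23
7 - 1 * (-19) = 26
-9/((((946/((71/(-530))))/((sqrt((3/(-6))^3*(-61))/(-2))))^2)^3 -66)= -261686974902052509/520537438905804200596415211029363614934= -0.00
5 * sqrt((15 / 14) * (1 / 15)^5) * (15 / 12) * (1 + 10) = 11 * sqrt(14) / 504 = 0.08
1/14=0.07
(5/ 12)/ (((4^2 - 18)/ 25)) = -125/ 24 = -5.21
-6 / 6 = -1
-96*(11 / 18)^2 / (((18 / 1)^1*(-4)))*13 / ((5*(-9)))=-1573 / 10935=-0.14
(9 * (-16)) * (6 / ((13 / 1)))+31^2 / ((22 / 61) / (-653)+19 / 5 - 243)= -43649454937 / 619324914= -70.48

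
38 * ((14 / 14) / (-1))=-38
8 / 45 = 0.18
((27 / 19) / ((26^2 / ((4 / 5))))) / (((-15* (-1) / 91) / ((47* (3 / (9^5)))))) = 329 / 13504725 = 0.00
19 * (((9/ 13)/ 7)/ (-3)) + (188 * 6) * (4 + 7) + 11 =1130072/ 91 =12418.37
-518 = -518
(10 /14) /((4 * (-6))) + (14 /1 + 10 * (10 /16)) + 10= 5077 /168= 30.22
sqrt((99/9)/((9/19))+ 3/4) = sqrt(863)/6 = 4.90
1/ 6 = 0.17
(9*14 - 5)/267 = 121/267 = 0.45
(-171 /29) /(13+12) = -171 /725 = -0.24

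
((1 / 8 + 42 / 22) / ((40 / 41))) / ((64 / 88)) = 7339 / 2560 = 2.87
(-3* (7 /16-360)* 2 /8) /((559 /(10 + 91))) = 1743159 /35776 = 48.72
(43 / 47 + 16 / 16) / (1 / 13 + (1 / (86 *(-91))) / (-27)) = 3803436 / 152797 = 24.89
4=4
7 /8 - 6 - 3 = -65 /8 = -8.12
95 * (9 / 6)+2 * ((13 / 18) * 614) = 18529 / 18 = 1029.39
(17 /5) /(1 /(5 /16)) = 17 /16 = 1.06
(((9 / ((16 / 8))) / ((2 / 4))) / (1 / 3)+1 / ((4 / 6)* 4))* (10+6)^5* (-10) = -287047680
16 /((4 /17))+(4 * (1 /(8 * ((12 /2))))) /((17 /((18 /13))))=30059 /442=68.01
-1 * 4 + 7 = 3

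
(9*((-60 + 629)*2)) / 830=5121 / 415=12.34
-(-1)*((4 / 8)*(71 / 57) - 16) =-1753 / 114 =-15.38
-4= -4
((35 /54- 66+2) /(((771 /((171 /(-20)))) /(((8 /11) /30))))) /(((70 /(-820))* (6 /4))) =-484538 /3642975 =-0.13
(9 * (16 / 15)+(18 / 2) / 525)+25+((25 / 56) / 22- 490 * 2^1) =-29117167 / 30800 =-945.36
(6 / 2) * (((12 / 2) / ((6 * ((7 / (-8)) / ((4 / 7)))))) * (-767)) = 1502.69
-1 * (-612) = 612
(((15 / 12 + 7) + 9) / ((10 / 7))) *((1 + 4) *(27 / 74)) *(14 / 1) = 91287 / 296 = 308.40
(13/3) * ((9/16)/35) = 0.07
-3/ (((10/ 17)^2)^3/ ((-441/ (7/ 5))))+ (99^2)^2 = 19216482200541/ 200000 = 96082411.00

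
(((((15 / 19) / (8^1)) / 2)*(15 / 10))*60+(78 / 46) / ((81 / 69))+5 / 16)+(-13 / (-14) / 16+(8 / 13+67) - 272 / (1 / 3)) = -369544543 / 497952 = -742.13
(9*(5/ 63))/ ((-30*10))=-1/ 420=-0.00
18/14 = 9/7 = 1.29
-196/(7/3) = -84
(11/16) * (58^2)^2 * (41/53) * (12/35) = 3827804772/1855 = 2063506.62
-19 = -19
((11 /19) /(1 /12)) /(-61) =-132 /1159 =-0.11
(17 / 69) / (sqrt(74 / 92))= 17 * sqrt(1702) / 2553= 0.27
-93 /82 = -1.13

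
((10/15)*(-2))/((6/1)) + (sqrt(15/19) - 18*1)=-164/9 + sqrt(285)/19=-17.33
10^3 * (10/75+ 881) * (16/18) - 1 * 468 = 21134564/27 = 782761.63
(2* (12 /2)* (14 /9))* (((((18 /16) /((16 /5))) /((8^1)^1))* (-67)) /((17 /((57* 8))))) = -400995 /272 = -1474.25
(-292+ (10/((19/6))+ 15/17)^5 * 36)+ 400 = 136635515498129544/3515706497843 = 38864.31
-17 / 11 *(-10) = 170 / 11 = 15.45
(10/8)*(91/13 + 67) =185/2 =92.50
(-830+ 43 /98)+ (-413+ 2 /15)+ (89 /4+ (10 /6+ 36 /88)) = -13131141 /10780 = -1218.10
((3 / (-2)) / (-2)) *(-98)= -147 / 2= -73.50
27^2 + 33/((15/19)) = 3854/5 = 770.80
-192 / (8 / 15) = -360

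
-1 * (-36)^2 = -1296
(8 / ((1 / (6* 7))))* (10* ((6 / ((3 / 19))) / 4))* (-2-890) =-28472640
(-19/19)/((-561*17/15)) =0.00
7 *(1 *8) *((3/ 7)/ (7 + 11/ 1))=4/ 3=1.33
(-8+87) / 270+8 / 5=511 / 270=1.89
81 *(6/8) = 243/4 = 60.75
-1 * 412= -412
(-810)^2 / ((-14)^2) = 164025 / 49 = 3347.45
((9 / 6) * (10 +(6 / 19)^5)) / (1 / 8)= 297225192 / 2476099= 120.04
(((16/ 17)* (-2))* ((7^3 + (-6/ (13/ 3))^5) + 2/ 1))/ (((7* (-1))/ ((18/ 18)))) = 4038608544/ 44183867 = 91.40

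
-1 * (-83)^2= -6889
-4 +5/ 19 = -71/ 19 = -3.74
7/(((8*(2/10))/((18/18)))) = 35/8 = 4.38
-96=-96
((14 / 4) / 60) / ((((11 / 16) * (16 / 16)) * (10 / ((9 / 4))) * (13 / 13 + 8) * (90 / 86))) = 301 / 148500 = 0.00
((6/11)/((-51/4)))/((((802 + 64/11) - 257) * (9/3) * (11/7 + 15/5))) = -7/1236036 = -0.00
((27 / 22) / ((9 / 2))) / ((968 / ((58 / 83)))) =87 / 441892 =0.00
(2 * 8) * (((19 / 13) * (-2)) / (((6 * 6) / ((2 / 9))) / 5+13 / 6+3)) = -18240 / 14651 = -1.24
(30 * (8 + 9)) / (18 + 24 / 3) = 255 / 13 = 19.62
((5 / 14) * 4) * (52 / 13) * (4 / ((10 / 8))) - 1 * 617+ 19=-4058 / 7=-579.71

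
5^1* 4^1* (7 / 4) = 35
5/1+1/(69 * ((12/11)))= 4151/828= 5.01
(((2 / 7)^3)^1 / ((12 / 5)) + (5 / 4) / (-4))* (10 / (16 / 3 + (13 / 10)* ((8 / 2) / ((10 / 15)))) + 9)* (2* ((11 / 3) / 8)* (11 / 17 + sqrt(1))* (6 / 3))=-8.92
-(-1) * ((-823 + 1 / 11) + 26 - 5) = -8821 / 11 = -801.91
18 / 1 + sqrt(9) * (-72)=-198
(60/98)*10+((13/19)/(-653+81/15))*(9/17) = 313733535/51247826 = 6.12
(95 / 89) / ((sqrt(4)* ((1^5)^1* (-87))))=-95 / 15486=-0.01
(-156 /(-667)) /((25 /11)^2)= 18876 /416875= 0.05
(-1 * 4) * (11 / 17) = -44 / 17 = -2.59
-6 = -6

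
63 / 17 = 3.71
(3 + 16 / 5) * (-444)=-13764 / 5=-2752.80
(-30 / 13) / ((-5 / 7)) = 42 / 13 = 3.23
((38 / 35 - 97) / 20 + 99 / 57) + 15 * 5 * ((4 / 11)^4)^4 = -1869368575809828465963 / 611131407185509741300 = -3.06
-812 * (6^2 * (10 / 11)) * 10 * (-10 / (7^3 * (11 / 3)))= 2113.00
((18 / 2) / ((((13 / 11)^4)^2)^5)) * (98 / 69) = 0.02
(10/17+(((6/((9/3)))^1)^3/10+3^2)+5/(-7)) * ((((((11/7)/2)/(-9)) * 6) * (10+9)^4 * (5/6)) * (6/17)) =-8251404436/42483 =-194228.38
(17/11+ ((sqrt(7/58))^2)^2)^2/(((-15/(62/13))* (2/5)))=-103304602399/53402544624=-1.93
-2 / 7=-0.29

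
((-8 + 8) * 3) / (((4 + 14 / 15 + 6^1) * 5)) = 0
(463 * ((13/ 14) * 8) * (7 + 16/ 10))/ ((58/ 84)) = 6211608/ 145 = 42838.68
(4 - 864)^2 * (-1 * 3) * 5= -11094000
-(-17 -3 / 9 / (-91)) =4640 / 273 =17.00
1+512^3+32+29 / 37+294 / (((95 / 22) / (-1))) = 471775193354 / 3515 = 134217693.70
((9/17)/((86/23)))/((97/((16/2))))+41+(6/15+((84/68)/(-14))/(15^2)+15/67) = 29669858183/712615350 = 41.64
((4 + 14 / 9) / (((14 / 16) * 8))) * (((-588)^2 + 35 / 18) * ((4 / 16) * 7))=155585675 / 324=480202.70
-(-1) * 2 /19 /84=1 /798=0.00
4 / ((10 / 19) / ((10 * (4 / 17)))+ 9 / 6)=304 / 131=2.32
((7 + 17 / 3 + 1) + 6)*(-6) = -118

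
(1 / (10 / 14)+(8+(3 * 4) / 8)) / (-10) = -109 / 100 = -1.09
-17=-17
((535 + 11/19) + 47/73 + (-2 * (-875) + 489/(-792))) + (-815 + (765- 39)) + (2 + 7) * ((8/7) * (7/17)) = 13699916143/6224856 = 2200.84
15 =15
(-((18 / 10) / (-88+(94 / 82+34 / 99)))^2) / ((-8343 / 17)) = 280083177 / 317504738389375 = 0.00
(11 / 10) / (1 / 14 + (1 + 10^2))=77 / 7075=0.01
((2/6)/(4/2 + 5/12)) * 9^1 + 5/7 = 1.96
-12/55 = -0.22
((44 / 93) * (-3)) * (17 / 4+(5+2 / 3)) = -1309 / 93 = -14.08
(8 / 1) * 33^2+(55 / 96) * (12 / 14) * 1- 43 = 970983 / 112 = 8669.49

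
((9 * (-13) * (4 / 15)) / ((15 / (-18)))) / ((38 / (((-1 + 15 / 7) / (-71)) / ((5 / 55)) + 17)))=3912948 / 236075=16.58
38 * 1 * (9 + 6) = 570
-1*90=-90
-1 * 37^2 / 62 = -1369 / 62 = -22.08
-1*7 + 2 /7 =-47 /7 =-6.71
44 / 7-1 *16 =-68 / 7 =-9.71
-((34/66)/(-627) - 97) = 2007044/20691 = 97.00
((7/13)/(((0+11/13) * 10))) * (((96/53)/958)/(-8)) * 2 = -0.00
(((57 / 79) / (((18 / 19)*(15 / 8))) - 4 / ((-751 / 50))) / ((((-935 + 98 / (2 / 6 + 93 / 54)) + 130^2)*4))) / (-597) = -16607857 / 944320689031365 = -0.00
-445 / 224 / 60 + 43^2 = 4970023 / 2688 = 1848.97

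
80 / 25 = 16 / 5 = 3.20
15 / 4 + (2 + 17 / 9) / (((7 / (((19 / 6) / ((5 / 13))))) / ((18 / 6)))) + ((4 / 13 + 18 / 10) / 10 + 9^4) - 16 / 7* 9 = 537109337 / 81900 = 6558.11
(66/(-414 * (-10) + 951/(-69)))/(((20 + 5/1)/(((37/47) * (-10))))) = -112332/22302205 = -0.01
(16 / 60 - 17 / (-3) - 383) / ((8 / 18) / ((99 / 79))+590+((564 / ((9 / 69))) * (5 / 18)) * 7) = -209979 / 5010835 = -0.04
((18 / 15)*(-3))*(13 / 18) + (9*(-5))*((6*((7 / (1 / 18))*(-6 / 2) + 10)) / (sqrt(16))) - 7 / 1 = 124152 / 5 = 24830.40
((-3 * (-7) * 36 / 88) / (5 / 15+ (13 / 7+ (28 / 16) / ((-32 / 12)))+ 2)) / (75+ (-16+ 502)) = 21168 / 4885375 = 0.00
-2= -2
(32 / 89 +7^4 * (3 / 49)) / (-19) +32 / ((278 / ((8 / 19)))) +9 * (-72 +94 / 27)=-624.37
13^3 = 2197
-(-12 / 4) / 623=3 / 623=0.00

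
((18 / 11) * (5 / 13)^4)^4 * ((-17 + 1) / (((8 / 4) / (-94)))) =12045585937500000000 / 9742364575050936052081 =0.00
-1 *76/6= -38/3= -12.67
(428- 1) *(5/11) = 2135/11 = 194.09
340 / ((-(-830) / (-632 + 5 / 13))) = -279174 / 1079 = -258.73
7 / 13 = 0.54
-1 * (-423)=423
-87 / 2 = -43.50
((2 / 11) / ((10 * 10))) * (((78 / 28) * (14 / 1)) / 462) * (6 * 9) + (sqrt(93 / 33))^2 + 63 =2787751 / 42350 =65.83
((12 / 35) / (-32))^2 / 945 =1 / 8232000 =0.00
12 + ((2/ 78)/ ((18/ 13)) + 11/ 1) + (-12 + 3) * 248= -119285/ 54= -2208.98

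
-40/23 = -1.74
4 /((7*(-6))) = -2 /21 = -0.10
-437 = -437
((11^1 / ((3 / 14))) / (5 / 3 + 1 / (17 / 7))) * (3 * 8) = 31416 / 53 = 592.75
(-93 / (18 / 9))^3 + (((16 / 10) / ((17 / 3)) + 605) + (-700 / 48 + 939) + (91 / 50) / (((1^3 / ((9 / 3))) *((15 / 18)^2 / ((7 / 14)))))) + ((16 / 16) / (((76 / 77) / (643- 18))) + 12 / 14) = -3336453036727 / 33915000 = -98376.91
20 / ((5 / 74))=296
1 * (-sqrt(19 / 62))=-sqrt(1178) / 62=-0.55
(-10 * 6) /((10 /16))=-96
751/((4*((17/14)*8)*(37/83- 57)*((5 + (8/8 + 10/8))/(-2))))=0.09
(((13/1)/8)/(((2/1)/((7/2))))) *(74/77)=481/176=2.73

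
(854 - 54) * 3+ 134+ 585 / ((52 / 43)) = 12071 / 4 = 3017.75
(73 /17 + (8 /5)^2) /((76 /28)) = 20391 /8075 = 2.53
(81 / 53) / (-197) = -81 / 10441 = -0.01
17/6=2.83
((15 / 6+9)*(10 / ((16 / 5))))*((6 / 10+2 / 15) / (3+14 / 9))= 3795 / 656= 5.79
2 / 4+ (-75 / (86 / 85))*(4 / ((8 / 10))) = -15916 / 43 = -370.14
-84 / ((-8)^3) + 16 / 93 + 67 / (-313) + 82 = 305982809 / 3725952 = 82.12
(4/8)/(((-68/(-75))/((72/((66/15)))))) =3375/374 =9.02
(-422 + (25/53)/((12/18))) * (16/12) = -89314/159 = -561.72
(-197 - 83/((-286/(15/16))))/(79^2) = -900227/28558816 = -0.03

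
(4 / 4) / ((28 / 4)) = 1 / 7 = 0.14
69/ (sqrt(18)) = 23 * sqrt(2)/ 2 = 16.26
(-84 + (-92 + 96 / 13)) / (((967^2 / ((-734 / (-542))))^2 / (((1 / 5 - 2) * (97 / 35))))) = 0.00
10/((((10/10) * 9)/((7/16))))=35/72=0.49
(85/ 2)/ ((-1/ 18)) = -765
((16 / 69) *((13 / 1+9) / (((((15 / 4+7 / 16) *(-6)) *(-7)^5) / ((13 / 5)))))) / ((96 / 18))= 2288 / 388493805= 0.00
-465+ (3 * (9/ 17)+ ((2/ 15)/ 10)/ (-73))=-43132067/ 93075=-463.41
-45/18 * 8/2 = -10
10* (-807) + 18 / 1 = -8052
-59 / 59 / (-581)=1 / 581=0.00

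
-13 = -13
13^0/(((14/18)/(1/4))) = 9/28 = 0.32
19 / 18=1.06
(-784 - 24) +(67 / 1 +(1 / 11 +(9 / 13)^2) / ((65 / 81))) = -17890575 / 24167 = -740.29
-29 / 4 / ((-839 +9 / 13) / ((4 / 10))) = 377 / 108980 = 0.00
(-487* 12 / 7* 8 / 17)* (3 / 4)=-35064 / 119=-294.66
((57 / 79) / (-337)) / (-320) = 57 / 8519360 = 0.00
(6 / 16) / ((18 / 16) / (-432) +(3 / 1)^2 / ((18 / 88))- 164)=-144 / 46081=-0.00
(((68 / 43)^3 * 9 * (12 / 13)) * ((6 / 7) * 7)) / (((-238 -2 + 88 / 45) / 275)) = -315178776000 / 1383978349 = -227.73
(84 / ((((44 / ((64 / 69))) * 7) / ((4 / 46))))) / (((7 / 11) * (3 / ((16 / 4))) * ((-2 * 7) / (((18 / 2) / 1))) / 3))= -2304 / 25921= -0.09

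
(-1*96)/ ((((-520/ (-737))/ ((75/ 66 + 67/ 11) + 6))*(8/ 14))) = -409437/ 130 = -3149.52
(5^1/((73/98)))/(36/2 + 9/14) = 0.36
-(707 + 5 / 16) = -11317 / 16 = -707.31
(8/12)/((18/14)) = 14/27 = 0.52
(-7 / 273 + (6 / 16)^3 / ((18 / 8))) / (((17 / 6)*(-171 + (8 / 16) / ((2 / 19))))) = 11 / 2351440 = 0.00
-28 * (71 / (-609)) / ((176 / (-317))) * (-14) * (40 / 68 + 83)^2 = 10969979321 / 19074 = 575127.36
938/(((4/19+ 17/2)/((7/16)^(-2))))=1303552/2317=562.60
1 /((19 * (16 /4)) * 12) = 1 /912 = 0.00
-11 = -11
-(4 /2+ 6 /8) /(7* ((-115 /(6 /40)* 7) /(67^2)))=148137 /450800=0.33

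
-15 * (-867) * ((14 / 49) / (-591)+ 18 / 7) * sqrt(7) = 46107060 * sqrt(7) / 1379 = 88461.07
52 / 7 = 7.43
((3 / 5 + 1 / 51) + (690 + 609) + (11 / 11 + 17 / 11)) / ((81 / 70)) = 51136022 / 45441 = 1125.33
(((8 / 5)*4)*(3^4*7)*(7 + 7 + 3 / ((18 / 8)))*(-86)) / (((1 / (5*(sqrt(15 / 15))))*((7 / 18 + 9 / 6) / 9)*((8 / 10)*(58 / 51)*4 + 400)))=-259553160 / 919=-282429.99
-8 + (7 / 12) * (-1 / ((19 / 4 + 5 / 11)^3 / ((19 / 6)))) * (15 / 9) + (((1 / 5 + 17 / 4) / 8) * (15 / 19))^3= -578422985344308739 / 72875399573569536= -7.94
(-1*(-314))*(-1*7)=-2198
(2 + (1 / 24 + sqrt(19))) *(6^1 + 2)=49 / 3 + 8 *sqrt(19)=51.20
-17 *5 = -85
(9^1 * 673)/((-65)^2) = 6057/4225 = 1.43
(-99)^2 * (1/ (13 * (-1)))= -9801/ 13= -753.92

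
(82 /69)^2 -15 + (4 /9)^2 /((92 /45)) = -64231 /4761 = -13.49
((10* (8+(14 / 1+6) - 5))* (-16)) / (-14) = 1840 / 7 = 262.86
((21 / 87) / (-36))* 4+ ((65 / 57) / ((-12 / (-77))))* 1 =144613 / 19836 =7.29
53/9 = 5.89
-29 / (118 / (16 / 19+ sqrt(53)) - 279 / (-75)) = 622601725 / 3145140127 - 772088750 * sqrt(53) / 3145140127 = -1.59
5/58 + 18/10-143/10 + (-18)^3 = -169488/29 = -5844.41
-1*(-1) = 1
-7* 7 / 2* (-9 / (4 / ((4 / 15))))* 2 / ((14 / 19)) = 399 / 10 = 39.90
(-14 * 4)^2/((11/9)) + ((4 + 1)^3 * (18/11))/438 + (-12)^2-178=2033425/803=2532.29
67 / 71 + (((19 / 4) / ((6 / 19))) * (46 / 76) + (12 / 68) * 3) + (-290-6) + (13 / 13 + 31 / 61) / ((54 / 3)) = -3025245947 / 10602288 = -285.34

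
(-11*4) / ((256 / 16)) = -11 / 4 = -2.75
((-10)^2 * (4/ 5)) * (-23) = -1840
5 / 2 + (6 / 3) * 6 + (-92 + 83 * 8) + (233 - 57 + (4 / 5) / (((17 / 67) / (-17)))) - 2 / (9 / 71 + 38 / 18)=1012449 / 1430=708.01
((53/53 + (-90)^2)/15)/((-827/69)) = -186323/4135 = -45.06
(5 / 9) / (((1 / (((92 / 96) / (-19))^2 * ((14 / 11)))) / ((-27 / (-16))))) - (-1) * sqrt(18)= 18515 / 6099456+3 * sqrt(2)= 4.25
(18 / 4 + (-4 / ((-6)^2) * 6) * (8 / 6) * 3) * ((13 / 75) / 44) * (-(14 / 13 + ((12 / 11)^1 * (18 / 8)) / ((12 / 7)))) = -0.02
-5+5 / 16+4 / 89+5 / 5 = -5187 / 1424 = -3.64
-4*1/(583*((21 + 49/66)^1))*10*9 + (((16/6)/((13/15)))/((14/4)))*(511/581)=12224192/16412669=0.74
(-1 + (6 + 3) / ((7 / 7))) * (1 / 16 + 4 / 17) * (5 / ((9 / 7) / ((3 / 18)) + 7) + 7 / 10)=5103 / 2060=2.48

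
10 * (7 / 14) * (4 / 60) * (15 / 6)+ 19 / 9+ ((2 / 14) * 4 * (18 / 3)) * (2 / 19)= 7913 / 2394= 3.31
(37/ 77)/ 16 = 37/ 1232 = 0.03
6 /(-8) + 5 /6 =1 /12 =0.08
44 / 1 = 44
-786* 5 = -3930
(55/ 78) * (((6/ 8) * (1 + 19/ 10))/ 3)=319/ 624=0.51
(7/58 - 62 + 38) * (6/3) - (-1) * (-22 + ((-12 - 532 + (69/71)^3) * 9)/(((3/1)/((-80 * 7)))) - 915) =9459732431662/10379419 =911393.25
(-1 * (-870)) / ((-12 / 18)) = -1305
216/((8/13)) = 351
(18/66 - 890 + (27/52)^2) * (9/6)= -79368087/59488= -1334.19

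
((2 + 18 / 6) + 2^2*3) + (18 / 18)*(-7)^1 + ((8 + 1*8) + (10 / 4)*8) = 46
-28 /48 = -7 /12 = -0.58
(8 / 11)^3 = 512 / 1331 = 0.38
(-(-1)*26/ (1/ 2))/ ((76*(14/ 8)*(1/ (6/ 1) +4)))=312/ 3325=0.09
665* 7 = 4655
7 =7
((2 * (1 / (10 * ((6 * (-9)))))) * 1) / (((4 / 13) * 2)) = -13 / 2160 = -0.01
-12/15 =-4/5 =-0.80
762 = 762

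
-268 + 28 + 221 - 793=-812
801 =801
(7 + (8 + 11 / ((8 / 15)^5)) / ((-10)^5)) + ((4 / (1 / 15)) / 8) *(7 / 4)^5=426296984731 / 3276800000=130.10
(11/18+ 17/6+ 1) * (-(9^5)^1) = -262440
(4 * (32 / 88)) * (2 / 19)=32 / 209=0.15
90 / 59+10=680 / 59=11.53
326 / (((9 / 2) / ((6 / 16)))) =163 / 6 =27.17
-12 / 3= -4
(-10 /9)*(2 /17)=-0.13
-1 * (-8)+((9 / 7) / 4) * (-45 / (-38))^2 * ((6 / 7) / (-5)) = 1121161 / 141512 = 7.92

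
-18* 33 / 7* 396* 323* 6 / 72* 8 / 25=-50651568 / 175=-289437.53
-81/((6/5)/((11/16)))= -1485/32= -46.41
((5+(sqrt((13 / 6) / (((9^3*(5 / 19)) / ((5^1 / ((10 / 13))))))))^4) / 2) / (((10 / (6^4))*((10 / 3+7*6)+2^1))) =9576248521 / 1397493000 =6.85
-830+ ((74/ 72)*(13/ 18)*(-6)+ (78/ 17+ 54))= -1424489/ 1836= -775.87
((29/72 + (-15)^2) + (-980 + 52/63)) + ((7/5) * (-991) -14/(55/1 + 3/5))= -750097867/350280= -2141.42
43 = 43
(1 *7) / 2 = 7 / 2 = 3.50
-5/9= -0.56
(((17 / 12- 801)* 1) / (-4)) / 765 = 1919 / 7344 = 0.26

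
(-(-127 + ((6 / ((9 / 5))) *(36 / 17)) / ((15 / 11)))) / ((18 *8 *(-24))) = -2071 / 58752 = -0.04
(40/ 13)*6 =18.46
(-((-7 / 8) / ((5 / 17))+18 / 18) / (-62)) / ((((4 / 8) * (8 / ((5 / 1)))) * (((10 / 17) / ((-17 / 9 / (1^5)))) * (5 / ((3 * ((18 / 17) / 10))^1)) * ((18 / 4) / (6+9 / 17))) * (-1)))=-2923 / 248000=-0.01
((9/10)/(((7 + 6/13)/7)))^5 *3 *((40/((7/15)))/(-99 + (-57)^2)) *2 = 7520096762451/107341753212500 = 0.07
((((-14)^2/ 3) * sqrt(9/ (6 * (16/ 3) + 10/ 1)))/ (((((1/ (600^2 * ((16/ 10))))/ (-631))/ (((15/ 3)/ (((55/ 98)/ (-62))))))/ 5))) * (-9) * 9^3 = -338077626647040000 * sqrt(42)/ 11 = -199181221293873620.74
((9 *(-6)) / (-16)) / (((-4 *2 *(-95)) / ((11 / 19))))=0.00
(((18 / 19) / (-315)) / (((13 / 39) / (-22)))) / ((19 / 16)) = 2112 / 12635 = 0.17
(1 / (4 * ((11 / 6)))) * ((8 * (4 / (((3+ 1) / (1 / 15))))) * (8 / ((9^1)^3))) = 32 / 40095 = 0.00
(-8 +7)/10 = -0.10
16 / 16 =1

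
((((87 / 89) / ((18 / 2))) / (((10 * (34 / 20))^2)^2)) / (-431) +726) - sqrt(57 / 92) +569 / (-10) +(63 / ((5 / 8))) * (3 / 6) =13830727062305 / 19222692234 - sqrt(1311) / 46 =718.71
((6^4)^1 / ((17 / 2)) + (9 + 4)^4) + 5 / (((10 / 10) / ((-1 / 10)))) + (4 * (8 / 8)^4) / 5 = 4881341 / 170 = 28713.77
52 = 52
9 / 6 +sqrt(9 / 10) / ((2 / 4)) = 3 / 2 +3 * sqrt(10) / 5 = 3.40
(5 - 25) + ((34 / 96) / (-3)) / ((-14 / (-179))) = -43363 / 2016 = -21.51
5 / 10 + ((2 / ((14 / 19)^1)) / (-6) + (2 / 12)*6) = 1.05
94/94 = 1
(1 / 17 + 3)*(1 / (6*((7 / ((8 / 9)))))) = 208 / 3213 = 0.06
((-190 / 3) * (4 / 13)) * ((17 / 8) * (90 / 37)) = -48450 / 481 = -100.73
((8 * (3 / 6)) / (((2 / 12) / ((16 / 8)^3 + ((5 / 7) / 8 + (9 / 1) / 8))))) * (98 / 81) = 2408 / 9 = 267.56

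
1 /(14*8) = 0.01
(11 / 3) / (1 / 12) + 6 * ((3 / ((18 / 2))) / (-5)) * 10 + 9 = 49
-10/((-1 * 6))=5/3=1.67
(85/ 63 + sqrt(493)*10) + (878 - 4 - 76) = 10*sqrt(493) + 50359/ 63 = 1021.39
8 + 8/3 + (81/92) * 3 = 3673/276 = 13.31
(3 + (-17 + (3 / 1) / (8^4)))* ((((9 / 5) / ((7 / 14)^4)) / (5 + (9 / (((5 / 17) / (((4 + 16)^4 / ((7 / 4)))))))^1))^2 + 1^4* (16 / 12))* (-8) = 549806189338604662493 / 3681930498059760000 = 149.33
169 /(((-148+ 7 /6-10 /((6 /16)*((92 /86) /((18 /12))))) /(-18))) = 419796 /25423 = 16.51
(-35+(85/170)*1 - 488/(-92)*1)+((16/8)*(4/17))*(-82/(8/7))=-49235/782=-62.96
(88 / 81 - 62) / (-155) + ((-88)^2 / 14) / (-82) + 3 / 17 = -378327319 / 61255845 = -6.18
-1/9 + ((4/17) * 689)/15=8183/765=10.70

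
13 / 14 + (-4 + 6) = 41 / 14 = 2.93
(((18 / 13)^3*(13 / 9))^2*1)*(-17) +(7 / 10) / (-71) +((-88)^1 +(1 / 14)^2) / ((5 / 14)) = -35226544853 / 70974085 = -496.33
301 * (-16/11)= -4816/11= -437.82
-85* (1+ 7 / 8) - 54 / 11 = -14457 / 88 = -164.28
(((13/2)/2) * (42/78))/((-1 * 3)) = -7/12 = -0.58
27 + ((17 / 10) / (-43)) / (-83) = 963647 / 35690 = 27.00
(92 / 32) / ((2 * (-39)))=-23 / 624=-0.04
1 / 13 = 0.08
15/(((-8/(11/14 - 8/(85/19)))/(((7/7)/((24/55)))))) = 65615/15232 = 4.31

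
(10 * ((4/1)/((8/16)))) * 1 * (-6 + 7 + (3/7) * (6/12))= 680/7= 97.14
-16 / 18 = -8 / 9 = -0.89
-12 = -12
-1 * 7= -7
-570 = -570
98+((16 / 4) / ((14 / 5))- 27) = 72.43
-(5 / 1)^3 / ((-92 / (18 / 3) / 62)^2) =-1081125 / 529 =-2043.71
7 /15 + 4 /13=0.77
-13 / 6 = -2.17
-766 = -766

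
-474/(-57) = 158/19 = 8.32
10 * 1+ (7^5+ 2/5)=84087/5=16817.40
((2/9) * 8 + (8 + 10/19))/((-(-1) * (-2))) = -881/171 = -5.15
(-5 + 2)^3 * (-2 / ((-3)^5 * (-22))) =1 / 99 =0.01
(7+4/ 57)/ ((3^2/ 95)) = 2015/ 27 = 74.63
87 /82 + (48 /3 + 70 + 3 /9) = 21499 /246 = 87.39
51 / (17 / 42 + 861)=2142 / 36179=0.06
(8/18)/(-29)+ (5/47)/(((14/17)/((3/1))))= 63923/171738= 0.37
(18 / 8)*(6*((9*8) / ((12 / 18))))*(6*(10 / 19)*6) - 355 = 518135 / 19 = 27270.26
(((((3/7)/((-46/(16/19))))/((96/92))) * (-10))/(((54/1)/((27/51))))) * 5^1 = 25/6783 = 0.00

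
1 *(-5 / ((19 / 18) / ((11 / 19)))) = -990 / 361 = -2.74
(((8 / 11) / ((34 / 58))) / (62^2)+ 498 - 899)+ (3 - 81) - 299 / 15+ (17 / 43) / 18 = -346975714949 / 695466090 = -498.91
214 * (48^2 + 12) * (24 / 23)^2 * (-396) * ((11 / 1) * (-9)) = 11191935338496 / 529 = 21156777577.50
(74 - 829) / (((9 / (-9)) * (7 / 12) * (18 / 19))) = 28690 / 21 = 1366.19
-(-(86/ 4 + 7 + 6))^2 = -4761/ 4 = -1190.25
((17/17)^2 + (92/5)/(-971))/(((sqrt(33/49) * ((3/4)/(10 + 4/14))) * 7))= 13856 * sqrt(33)/33985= 2.34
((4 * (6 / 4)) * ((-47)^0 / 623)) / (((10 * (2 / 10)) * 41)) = 3 / 25543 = 0.00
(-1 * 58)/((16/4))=-29/2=-14.50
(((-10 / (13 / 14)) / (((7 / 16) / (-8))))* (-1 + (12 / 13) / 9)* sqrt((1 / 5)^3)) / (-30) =1792* sqrt(5) / 7605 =0.53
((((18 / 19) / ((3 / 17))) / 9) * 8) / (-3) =-1.59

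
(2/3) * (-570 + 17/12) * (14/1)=-47761/9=-5306.78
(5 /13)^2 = 25 /169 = 0.15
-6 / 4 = -3 / 2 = -1.50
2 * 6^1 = 12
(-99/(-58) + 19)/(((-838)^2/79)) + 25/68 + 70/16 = 410685181/86551573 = 4.74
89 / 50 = 1.78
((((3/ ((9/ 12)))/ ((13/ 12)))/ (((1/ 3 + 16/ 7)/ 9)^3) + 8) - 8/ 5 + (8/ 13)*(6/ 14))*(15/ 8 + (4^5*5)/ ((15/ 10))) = 373463463503/ 698775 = 534454.53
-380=-380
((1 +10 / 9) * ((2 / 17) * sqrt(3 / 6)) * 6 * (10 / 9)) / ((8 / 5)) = 475 * sqrt(2) / 918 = 0.73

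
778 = 778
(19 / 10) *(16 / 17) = 152 / 85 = 1.79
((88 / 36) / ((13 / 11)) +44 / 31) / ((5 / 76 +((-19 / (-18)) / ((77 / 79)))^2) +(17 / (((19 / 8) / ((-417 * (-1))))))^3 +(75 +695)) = 2314969601175 / 17650882435902216740252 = 0.00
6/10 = 3/5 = 0.60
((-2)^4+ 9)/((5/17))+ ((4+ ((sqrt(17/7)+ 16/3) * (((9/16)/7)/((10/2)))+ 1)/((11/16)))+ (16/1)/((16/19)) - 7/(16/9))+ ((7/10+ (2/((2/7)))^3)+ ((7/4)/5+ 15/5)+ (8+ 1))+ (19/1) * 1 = 9 * sqrt(119)/2695+ 2961061/6160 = 480.73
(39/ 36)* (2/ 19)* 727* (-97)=-916747/ 114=-8041.64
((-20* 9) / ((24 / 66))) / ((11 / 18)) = -810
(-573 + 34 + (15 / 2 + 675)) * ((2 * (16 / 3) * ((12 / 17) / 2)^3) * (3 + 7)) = 3306240 / 4913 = 672.96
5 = 5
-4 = -4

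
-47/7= -6.71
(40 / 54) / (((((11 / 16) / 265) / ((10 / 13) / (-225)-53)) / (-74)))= 1119889.07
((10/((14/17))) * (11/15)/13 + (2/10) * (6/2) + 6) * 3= 9944/455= 21.85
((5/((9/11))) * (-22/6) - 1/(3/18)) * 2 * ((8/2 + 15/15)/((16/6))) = -3835/36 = -106.53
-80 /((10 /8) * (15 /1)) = -64 /15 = -4.27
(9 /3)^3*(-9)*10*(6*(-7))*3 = 306180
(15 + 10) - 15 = 10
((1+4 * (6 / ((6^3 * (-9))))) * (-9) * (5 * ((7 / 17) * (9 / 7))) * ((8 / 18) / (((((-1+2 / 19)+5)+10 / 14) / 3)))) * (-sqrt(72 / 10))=85120 * sqrt(5) / 10897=17.47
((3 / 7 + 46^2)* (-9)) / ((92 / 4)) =-133335 / 161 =-828.17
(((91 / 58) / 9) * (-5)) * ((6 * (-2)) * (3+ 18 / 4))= 2275 / 29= 78.45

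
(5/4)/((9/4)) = 5/9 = 0.56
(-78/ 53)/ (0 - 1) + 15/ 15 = 131/ 53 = 2.47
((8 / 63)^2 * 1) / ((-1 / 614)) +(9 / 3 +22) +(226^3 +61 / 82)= 3756824130895 / 325458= 11543191.84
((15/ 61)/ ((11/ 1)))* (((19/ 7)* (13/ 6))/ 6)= 1235/ 56364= 0.02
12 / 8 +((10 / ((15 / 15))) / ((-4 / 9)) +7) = -14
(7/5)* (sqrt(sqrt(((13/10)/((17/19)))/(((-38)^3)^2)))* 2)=7* 1615^(3/4)* 26^(1/4)/306850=0.01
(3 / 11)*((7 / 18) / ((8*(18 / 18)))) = 7 / 528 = 0.01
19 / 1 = 19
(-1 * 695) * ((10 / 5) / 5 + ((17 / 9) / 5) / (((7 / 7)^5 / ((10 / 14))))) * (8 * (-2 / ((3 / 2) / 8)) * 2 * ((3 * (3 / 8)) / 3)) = 1877056 / 63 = 29794.54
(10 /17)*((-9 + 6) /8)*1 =-15 /68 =-0.22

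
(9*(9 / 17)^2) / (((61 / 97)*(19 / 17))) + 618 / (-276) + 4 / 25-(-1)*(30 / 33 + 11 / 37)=25048800289 / 9221989150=2.72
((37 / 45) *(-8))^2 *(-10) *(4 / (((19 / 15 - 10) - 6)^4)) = -87616000 / 2385443281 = -0.04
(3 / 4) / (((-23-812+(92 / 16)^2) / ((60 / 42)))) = -40 / 29939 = -0.00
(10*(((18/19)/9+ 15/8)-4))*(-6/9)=13.46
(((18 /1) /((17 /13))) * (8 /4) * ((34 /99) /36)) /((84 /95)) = 1235 /4158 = 0.30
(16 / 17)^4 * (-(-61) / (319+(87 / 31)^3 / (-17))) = 59547680768 / 395246158085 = 0.15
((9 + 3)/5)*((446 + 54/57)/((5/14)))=1426656/475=3003.49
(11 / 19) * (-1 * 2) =-22 / 19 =-1.16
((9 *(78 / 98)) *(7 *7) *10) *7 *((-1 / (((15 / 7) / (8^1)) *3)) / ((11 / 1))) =-30576 / 11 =-2779.64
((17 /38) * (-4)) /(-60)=17 /570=0.03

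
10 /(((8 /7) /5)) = 175 /4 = 43.75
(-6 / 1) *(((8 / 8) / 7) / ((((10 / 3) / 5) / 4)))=-36 / 7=-5.14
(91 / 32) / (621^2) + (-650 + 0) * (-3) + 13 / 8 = 24084051823 / 12340512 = 1951.63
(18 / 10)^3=5.83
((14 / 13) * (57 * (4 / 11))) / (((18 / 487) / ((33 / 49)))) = 37012 / 91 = 406.73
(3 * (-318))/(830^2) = -477/344450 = -0.00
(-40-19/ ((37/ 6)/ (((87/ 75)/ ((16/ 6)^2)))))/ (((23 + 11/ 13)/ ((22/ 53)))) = -171439411/ 243164000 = -0.71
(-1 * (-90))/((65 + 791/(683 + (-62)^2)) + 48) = 203715/256171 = 0.80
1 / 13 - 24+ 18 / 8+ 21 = -35 / 52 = -0.67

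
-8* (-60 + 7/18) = 4292/9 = 476.89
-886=-886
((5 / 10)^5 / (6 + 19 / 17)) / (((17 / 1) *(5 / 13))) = 13 / 19360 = 0.00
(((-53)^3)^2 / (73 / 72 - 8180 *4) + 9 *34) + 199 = -1594644338953 / 2355767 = -676910.89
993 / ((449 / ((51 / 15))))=16881 / 2245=7.52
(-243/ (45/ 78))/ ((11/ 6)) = -12636/ 55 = -229.75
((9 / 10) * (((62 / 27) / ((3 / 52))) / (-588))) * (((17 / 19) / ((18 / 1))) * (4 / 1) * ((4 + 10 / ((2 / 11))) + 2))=-835822 / 1131165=-0.74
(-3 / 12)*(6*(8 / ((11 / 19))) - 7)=-835 / 44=-18.98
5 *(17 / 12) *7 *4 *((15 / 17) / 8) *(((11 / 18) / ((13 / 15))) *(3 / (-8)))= -9625 / 1664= -5.78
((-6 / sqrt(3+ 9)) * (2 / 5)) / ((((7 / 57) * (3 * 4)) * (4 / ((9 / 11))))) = -171 * sqrt(3) / 3080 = -0.10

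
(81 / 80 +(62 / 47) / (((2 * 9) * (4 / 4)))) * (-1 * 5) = -36743 / 6768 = -5.43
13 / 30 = 0.43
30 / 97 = 0.31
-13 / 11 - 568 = -6261 / 11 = -569.18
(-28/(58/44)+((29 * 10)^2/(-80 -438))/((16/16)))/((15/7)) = -1378994/16095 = -85.68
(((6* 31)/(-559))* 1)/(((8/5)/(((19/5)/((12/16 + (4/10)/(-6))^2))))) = -1590300/939679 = -1.69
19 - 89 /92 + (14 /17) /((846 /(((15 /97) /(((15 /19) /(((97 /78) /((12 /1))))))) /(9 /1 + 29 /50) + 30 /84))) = 167149653683 /9269119899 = 18.03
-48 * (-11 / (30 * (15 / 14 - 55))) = -1232 / 3775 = -0.33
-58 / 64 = -29 / 32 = -0.91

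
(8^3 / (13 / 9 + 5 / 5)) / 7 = 2304 / 77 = 29.92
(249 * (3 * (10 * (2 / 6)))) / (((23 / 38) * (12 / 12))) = 94620 / 23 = 4113.91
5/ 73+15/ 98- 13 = -12.78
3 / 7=0.43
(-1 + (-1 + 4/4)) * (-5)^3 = 125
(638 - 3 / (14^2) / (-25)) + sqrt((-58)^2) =3410403 / 4900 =696.00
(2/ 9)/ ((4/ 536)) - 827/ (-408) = 38929/ 1224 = 31.80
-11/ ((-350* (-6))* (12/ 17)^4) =-918731/ 43545600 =-0.02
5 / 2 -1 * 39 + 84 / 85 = -6037 / 170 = -35.51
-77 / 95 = -0.81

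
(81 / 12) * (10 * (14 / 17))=945 / 17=55.59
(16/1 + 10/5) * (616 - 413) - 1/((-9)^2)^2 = 23973893/6561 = 3654.00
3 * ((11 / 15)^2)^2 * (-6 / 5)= -1.04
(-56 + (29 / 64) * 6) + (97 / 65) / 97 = -110793 / 2080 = -53.27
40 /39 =1.03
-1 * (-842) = 842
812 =812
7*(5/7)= 5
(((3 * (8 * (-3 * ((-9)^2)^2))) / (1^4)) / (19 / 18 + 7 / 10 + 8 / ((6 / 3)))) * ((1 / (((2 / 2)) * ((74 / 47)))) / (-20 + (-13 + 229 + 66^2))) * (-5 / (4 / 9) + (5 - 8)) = 7118652195 / 43621816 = 163.19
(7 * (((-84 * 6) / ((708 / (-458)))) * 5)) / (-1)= -673260 / 59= -11411.19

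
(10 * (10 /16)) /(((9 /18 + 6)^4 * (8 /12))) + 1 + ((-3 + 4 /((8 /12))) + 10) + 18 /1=914102 /28561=32.01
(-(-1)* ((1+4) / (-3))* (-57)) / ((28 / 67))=6365 / 28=227.32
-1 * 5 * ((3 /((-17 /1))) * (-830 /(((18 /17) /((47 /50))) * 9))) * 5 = -19505 /54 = -361.20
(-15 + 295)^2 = 78400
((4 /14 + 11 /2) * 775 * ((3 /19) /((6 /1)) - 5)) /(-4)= 1694925 /304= 5575.41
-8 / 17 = -0.47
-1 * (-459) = 459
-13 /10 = -1.30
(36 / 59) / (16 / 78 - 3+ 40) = 0.02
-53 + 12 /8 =-103 /2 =-51.50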